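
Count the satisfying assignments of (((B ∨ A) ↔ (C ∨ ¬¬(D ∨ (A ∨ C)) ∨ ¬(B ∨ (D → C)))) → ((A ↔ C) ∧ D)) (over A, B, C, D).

A  B  C  D  |  φ
1  1  1  1  |  1
1  1  1  0  |  0
1  1  0  1  |  0
1  1  0  0  |  0
1  0  1  1  |  1
1  0  1  0  |  0
1  0  0  1  |  0
1  0  0  0  |  0
0  1  1  1  |  0
0  1  1  0  |  0
0  1  0  1  |  1
0  1  0  0  |  1
0  0  1  1  |  1
0  0  1  0  |  1
0  0  0  1  |  1
0  0  0  0  |  0
The formula is true on 7 of the 16 rows.

7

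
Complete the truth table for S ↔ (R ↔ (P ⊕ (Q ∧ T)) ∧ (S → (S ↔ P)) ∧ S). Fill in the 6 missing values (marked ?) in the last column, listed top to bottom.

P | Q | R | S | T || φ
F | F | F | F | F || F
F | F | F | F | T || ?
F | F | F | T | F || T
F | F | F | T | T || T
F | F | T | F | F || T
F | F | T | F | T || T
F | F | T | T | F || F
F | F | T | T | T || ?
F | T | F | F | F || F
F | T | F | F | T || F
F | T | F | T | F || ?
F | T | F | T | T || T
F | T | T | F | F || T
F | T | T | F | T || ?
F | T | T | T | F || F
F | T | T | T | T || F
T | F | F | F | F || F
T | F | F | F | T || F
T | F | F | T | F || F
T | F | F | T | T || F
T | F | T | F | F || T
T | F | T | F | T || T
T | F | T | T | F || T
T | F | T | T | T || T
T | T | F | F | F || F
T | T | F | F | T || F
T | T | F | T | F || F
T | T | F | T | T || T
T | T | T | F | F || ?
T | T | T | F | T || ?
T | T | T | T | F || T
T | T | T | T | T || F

F, F, T, T, T, T

Row P=F, Q=F, R=F, S=F, T=T: (R ↔ (P ⊕ (Q ∧ T)) ∧ (S → (S ↔ P)) ∧ S) = T, so the formula = F.
Row P=F, Q=F, R=T, S=T, T=T: (R ↔ (P ⊕ (Q ∧ T)) ∧ (S → (S ↔ P)) ∧ S) = F, so the formula = F.
Row P=F, Q=T, R=F, S=T, T=F: (R ↔ (P ⊕ (Q ∧ T)) ∧ (S → (S ↔ P)) ∧ S) = T, so the formula = T.
Row P=F, Q=T, R=T, S=F, T=T: (R ↔ (P ⊕ (Q ∧ T)) ∧ (S → (S ↔ P)) ∧ S) = F, so the formula = T.
Row P=T, Q=T, R=T, S=F, T=F: (R ↔ (P ⊕ (Q ∧ T)) ∧ (S → (S ↔ P)) ∧ S) = F, so the formula = T.
Row P=T, Q=T, R=T, S=F, T=T: (R ↔ (P ⊕ (Q ∧ T)) ∧ (S → (S ↔ P)) ∧ S) = F, so the formula = T.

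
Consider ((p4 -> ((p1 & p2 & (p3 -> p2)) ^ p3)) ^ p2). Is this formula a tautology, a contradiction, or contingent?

contingent

p1 | p2 | p3 | p4 | (p3 -> p2) | (p1 & p2 & (p3 -> p2)) | φ
-- | -- | -- | -- | ---------- | ---------------------- | -
1  | 1  | 1  | 1  |     1      |           1            | 1
1  | 1  | 1  | 0  |     1      |           1            | 0
1  | 1  | 0  | 1  |     1      |           1            | 0
1  | 1  | 0  | 0  |     1      |           1            | 0
1  | 0  | 1  | 1  |     0      |           0            | 1
1  | 0  | 1  | 0  |     0      |           0            | 1
1  | 0  | 0  | 1  |     1      |           0            | 0
1  | 0  | 0  | 0  |     1      |           0            | 1
0  | 1  | 1  | 1  |     1      |           0            | 0
0  | 1  | 1  | 0  |     1      |           0            | 0
0  | 1  | 0  | 1  |     1      |           0            | 1
0  | 1  | 0  | 0  |     1      |           0            | 0
0  | 0  | 1  | 1  |     0      |           0            | 1
0  | 0  | 1  | 0  |     0      |           0            | 1
0  | 0  | 0  | 1  |     1      |           0            | 0
0  | 0  | 0  | 0  |     1      |           0            | 1
8 of 16 rows are 1, so the formula is contingent.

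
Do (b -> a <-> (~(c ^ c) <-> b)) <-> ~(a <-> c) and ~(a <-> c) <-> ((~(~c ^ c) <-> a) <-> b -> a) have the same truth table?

a | b | c || φ | ψ
1 | 1 | 1 || 0 | 1
1 | 1 | 0 || 1 | 0
1 | 0 | 1 || 1 | 1
1 | 0 | 0 || 0 | 0
0 | 1 | 1 || 0 | 0
0 | 1 | 0 || 1 | 1
0 | 0 | 1 || 0 | 1
0 | 0 | 0 || 1 | 0
The columns differ at a=1, b=1, c=1 (φ=0, ψ=1), so they are not equivalent.

not equivalent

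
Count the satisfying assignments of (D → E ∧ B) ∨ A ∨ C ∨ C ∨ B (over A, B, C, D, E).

A | B | C | D | E | ((D → (E ∧ B)) ∨ ((A ∨ C) ∨ C ∨ B))
- | - | - | - | - | -----------------------------------
F | F | F | F | F |                  T                 
F | F | F | F | T |                  T                 
F | F | F | T | F |                  F                 
F | F | F | T | T |                  F                 
F | F | T | F | F |                  T                 
F | F | T | F | T |                  T                 
F | F | T | T | F |                  T                 
F | F | T | T | T |                  T                 
F | T | F | F | F |                  T                 
F | T | F | F | T |                  T                 
F | T | F | T | F |                  T                 
F | T | F | T | T |                  T                 
F | T | T | F | F |                  T                 
F | T | T | F | T |                  T                 
F | T | T | T | F |                  T                 
F | T | T | T | T |                  T                 
T | F | F | F | F |                  T                 
T | F | F | F | T |                  T                 
T | F | F | T | F |                  T                 
T | F | F | T | T |                  T                 
T | F | T | F | F |                  T                 
T | F | T | F | T |                  T                 
T | F | T | T | F |                  T                 
T | F | T | T | T |                  T                 
T | T | F | F | F |                  T                 
T | T | F | F | T |                  T                 
T | T | F | T | F |                  T                 
T | T | F | T | T |                  T                 
T | T | T | F | F |                  T                 
T | T | T | F | T |                  T                 
T | T | T | T | F |                  T                 
T | T | T | T | T |                  T                 
The formula is true on 30 of the 32 rows.

30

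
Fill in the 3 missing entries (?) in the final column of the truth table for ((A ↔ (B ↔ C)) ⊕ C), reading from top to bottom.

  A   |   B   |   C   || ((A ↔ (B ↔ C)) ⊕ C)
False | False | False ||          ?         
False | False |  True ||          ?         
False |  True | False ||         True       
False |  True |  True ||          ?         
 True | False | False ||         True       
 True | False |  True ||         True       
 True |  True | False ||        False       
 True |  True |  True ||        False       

False, False, True

Row A=False, B=False, C=False: (A ↔ (B ↔ C)) = False, so ((A ↔ (B ↔ C)) ⊕ C) = False.
Row A=False, B=False, C=True: (A ↔ (B ↔ C)) = True, so ((A ↔ (B ↔ C)) ⊕ C) = False.
Row A=False, B=True, C=True: (A ↔ (B ↔ C)) = False, so ((A ↔ (B ↔ C)) ⊕ C) = True.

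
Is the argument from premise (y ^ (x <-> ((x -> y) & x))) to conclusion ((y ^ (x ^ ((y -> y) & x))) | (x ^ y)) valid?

no

x | y || φ | ψ
T | T || F | T
T | F || F | T
F | T || F | T
F | F || T | F
At x=F, y=F we have φ true but ψ false, so φ does not entail ψ.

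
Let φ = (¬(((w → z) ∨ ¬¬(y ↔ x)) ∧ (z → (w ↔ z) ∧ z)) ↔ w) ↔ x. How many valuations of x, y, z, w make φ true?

x  y  z  w  |  (w → z)  (y ↔ x)  ¬(y ↔ x)  ¬¬(y ↔ x)  ((w → z) ∨ ¬¬(y ↔ x))  (w ↔ z)  ((w ↔ z) ∧ z)  (z → ((w ↔ z) ∧ z))  φ
T  T  T  T  |     T        T        F          T                T               T           T                 T           F
T  T  T  F  |     T        T        F          T                T               F           F                 F           F
T  T  F  T  |     F        T        F          T                T               F           F                 T           F
T  T  F  F  |     T        T        F          T                T               T           F                 T           T
T  F  T  T  |     T        F        T          F                T               T           T                 T           F
T  F  T  F  |     T        F        T          F                T               F           F                 F           F
T  F  F  T  |     F        F        T          F                F               F           F                 T           T
T  F  F  F  |     T        F        T          F                T               T           F                 T           T
F  T  T  T  |     T        F        T          F                T               T           T                 T           T
F  T  T  F  |     T        F        T          F                T               F           F                 F           T
F  T  F  T  |     F        F        T          F                F               F           F                 T           F
F  T  F  F  |     T        F        T          F                T               T           F                 T           F
F  F  T  T  |     T        T        F          T                T               T           T                 T           T
F  F  T  F  |     T        T        F          T                T               F           F                 F           T
F  F  F  T  |     F        T        F          T                T               F           F                 T           T
F  F  F  F  |     T        T        F          T                T               T           F                 T           F
The formula is true on 8 of the 16 rows.

8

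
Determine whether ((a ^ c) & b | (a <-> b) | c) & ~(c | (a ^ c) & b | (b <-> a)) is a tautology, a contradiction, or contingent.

a | b | c | φ
- | - | - | -
T | T | T | F
T | T | F | F
T | F | T | F
T | F | F | F
F | T | T | F
F | T | F | F
F | F | T | F
F | F | F | F
Every row is F, so the formula is a contradiction.

contradiction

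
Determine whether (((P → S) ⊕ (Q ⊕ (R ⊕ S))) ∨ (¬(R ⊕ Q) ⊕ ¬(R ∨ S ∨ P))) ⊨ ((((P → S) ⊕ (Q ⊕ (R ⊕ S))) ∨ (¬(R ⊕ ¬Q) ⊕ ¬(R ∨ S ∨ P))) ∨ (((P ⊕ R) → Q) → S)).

no

P | Q | R | S | φ | ψ
- | - | - | - | - | -
T | T | T | T | T | T
T | T | T | F | T | F
T | T | F | T | T | T
T | T | F | F | T | T
T | F | T | T | T | T
T | F | T | F | T | T
T | F | F | T | T | T
T | F | F | F | T | T
F | T | T | T | T | T
F | T | T | F | T | T
F | T | F | T | T | T
F | T | F | F | T | F
F | F | T | T | T | T
F | F | T | F | F | T
F | F | F | T | T | T
F | F | F | F | T | T
At P=T, Q=T, R=T, S=F we have φ true but ψ false, so φ does not entail ψ.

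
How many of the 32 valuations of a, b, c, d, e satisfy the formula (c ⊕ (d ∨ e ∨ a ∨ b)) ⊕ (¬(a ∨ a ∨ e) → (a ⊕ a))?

  a      b      c      d      e    |    φ  
False  False  False  False  False  |  False
False  False  False  False   True  |  False
False  False  False   True  False  |   True
False  False  False   True   True  |  False
False  False   True  False  False  |   True
False  False   True  False   True  |   True
False  False   True   True  False  |  False
False  False   True   True   True  |   True
False   True  False  False  False  |   True
False   True  False  False   True  |  False
False   True  False   True  False  |   True
False   True  False   True   True  |  False
False   True   True  False  False  |  False
False   True   True  False   True  |   True
False   True   True   True  False  |  False
False   True   True   True   True  |   True
 True  False  False  False  False  |  False
 True  False  False  False   True  |  False
 True  False  False   True  False  |  False
 True  False  False   True   True  |  False
 True  False   True  False  False  |   True
 True  False   True  False   True  |   True
 True  False   True   True  False  |   True
 True  False   True   True   True  |   True
 True   True  False  False  False  |  False
 True   True  False  False   True  |  False
 True   True  False   True  False  |  False
 True   True  False   True   True  |  False
 True   True   True  False  False  |   True
 True   True   True  False   True  |   True
 True   True   True   True  False  |   True
 True   True   True   True   True  |   True
The formula is true on 16 of the 32 rows.

16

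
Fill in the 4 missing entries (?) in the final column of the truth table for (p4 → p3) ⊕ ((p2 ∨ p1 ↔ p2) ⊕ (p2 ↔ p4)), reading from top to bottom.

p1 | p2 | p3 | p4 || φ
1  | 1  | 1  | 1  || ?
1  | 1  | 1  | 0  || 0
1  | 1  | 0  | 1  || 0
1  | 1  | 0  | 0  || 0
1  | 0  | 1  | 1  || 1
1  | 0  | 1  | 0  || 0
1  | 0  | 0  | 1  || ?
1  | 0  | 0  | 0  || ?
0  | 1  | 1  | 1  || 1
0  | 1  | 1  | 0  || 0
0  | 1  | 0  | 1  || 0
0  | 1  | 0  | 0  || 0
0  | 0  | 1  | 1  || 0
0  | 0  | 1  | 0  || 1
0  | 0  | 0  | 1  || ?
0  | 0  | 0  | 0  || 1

1, 0, 0, 1

Row p1=1, p2=1, p3=1, p4=1: (p4 → p3) = 1, ((p2 ∨ p1 ↔ p2) ⊕ (p2 ↔ p4)) = 0, so the formula = 1.
Row p1=1, p2=0, p3=0, p4=1: (p4 → p3) = 0, ((p2 ∨ p1 ↔ p2) ⊕ (p2 ↔ p4)) = 0, so the formula = 0.
Row p1=1, p2=0, p3=0, p4=0: (p4 → p3) = 1, ((p2 ∨ p1 ↔ p2) ⊕ (p2 ↔ p4)) = 1, so the formula = 0.
Row p1=0, p2=0, p3=0, p4=1: (p4 → p3) = 0, ((p2 ∨ p1 ↔ p2) ⊕ (p2 ↔ p4)) = 1, so the formula = 1.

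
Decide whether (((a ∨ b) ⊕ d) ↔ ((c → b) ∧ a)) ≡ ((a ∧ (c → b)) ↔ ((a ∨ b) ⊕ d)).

equivalent

a  b  c  d  |  φ  ψ
1  1  1  1  |  0  0
1  1  1  0  |  1  1
1  1  0  1  |  0  0
1  1  0  0  |  1  1
1  0  1  1  |  1  1
1  0  1  0  |  0  0
1  0  0  1  |  0  0
1  0  0  0  |  1  1
0  1  1  1  |  1  1
0  1  1  0  |  0  0
0  1  0  1  |  1  1
0  1  0  0  |  0  0
0  0  1  1  |  0  0
0  0  1  0  |  1  1
0  0  0  1  |  0  0
0  0  0  0  |  1  1
The columns for φ and ψ agree on every row, so they are logically equivalent.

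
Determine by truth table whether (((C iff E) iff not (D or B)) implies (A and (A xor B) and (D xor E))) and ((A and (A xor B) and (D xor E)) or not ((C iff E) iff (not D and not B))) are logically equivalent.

A | B | C | D | E | φ | ψ
- | - | - | - | - | - | -
F | F | F | F | F | F | F
F | F | F | F | T | T | T
F | F | F | T | F | T | T
F | F | F | T | T | F | F
F | F | T | F | F | T | T
F | F | T | F | T | F | F
F | F | T | T | F | F | F
F | F | T | T | T | T | T
F | T | F | F | F | T | T
F | T | F | F | T | F | F
F | T | F | T | F | T | T
F | T | F | T | T | F | F
F | T | T | F | F | F | F
F | T | T | F | T | T | T
F | T | T | T | F | F | F
F | T | T | T | T | T | T
T | F | F | F | F | F | F
T | F | F | F | T | T | T
T | F | F | T | F | T | T
T | F | F | T | T | F | F
T | F | T | F | F | T | T
T | F | T | F | T | T | T
T | F | T | T | F | T | T
T | F | T | T | T | T | T
T | T | F | F | F | T | T
T | T | F | F | T | F | F
T | T | F | T | F | T | T
T | T | F | T | T | F | F
T | T | T | F | F | F | F
T | T | T | F | T | T | T
T | T | T | T | F | F | F
T | T | T | T | T | T | T
The columns for φ and ψ agree on every row, so they are logically equivalent.

equivalent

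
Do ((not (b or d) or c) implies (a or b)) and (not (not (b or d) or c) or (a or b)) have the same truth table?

a | b | c | d | φ | ψ
- | - | - | - | - | -
0 | 0 | 0 | 0 | 0 | 0
0 | 0 | 0 | 1 | 1 | 1
0 | 0 | 1 | 0 | 0 | 0
0 | 0 | 1 | 1 | 0 | 0
0 | 1 | 0 | 0 | 1 | 1
0 | 1 | 0 | 1 | 1 | 1
0 | 1 | 1 | 0 | 1 | 1
0 | 1 | 1 | 1 | 1 | 1
1 | 0 | 0 | 0 | 1 | 1
1 | 0 | 0 | 1 | 1 | 1
1 | 0 | 1 | 0 | 1 | 1
1 | 0 | 1 | 1 | 1 | 1
1 | 1 | 0 | 0 | 1 | 1
1 | 1 | 0 | 1 | 1 | 1
1 | 1 | 1 | 0 | 1 | 1
1 | 1 | 1 | 1 | 1 | 1
The columns for φ and ψ agree on every row, so they are logically equivalent.

equivalent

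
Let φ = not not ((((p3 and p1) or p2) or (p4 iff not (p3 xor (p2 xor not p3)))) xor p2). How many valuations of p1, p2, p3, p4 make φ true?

5

  p1  |   p2  |   p3  |   p4  || (p3 and p1) | ((p3 and p1) or p2) | not p3 | (p2 xor not p3) | (p3 xor (p2 xor not p3)) | not (p3 xor (p2 xor not p3)) |   φ  
False | False | False | False ||    False    |        False        |  True  |       True      |           True           |            False             |  True
False | False | False |  True ||    False    |        False        |  True  |       True      |           True           |            False             | False
False | False |  True | False ||    False    |        False        | False  |      False      |           True           |            False             |  True
False | False |  True |  True ||    False    |        False        | False  |      False      |           True           |            False             | False
False |  True | False | False ||    False    |         True        |  True  |      False      |          False           |             True             | False
False |  True | False |  True ||    False    |         True        |  True  |      False      |          False           |             True             | False
False |  True |  True | False ||    False    |         True        | False  |       True      |          False           |             True             | False
False |  True |  True |  True ||    False    |         True        | False  |       True      |          False           |             True             | False
 True | False | False | False ||    False    |        False        |  True  |       True      |           True           |            False             |  True
 True | False | False |  True ||    False    |        False        |  True  |       True      |           True           |            False             | False
 True | False |  True | False ||     True    |         True        | False  |      False      |           True           |            False             |  True
 True | False |  True |  True ||     True    |         True        | False  |      False      |           True           |            False             |  True
 True |  True | False | False ||    False    |         True        |  True  |      False      |          False           |             True             | False
 True |  True | False |  True ||    False    |         True        |  True  |      False      |          False           |             True             | False
 True |  True |  True | False ||     True    |         True        | False  |       True      |          False           |             True             | False
 True |  True |  True |  True ||     True    |         True        | False  |       True      |          False           |             True             | False
The formula is true on 5 of the 16 rows.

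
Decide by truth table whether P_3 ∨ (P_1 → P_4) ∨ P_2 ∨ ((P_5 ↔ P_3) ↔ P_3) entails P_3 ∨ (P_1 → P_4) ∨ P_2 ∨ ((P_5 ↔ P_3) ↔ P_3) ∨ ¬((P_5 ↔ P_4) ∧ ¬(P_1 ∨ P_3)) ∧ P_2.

P_1  P_2  P_3  P_4  P_5  |  φ  ψ
 F    F    F    F    F   |  T  T
 F    F    F    F    T   |  T  T
 F    F    F    T    F   |  T  T
 F    F    F    T    T   |  T  T
 F    F    T    F    F   |  T  T
 F    F    T    F    T   |  T  T
 F    F    T    T    F   |  T  T
 F    F    T    T    T   |  T  T
 F    T    F    F    F   |  T  T
 F    T    F    F    T   |  T  T
 F    T    F    T    F   |  T  T
 F    T    F    T    T   |  T  T
 F    T    T    F    F   |  T  T
 F    T    T    F    T   |  T  T
 F    T    T    T    F   |  T  T
 F    T    T    T    T   |  T  T
 T    F    F    F    F   |  F  F
 T    F    F    F    T   |  T  T
 T    F    F    T    F   |  T  T
 T    F    F    T    T   |  T  T
 T    F    T    F    F   |  T  T
 T    F    T    F    T   |  T  T
 T    F    T    T    F   |  T  T
 T    F    T    T    T   |  T  T
 T    T    F    F    F   |  T  T
 T    T    F    F    T   |  T  T
 T    T    F    T    F   |  T  T
 T    T    F    T    T   |  T  T
 T    T    T    F    F   |  T  T
 T    T    T    F    T   |  T  T
 T    T    T    T    F   |  T  T
 T    T    T    T    T   |  T  T
In every row where φ is true, ψ is also true, so φ ⊨ ψ.

yes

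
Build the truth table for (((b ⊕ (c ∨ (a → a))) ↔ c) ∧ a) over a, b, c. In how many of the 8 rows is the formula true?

  a      b      c    |  (a → a)  (c ∨ (a → a))  (b ⊕ (c ∨ (a → a)))  ((b ⊕ (c ∨ (a → a))) ↔ c)    φ  
 True   True   True  |    True        True             False                   False            False
 True   True  False  |    True        True             False                    True             True
 True  False   True  |    True        True              True                    True             True
 True  False  False  |    True        True              True                   False            False
False   True   True  |    True        True             False                   False            False
False   True  False  |    True        True             False                    True            False
False  False   True  |    True        True              True                    True            False
False  False  False  |    True        True              True                   False            False
The formula is true on 2 of the 8 rows.

2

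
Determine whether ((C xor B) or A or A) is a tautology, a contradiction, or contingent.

A | B | C | (C xor B) | ((C xor B) or A or A)
- | - | - | --------- | ---------------------
1 | 1 | 1 |     0     |           1          
1 | 1 | 0 |     1     |           1          
1 | 0 | 1 |     1     |           1          
1 | 0 | 0 |     0     |           1          
0 | 1 | 1 |     0     |           0          
0 | 1 | 0 |     1     |           1          
0 | 0 | 1 |     1     |           1          
0 | 0 | 0 |     0     |           0          
6 of 8 rows are 1, so the formula is contingent.

contingent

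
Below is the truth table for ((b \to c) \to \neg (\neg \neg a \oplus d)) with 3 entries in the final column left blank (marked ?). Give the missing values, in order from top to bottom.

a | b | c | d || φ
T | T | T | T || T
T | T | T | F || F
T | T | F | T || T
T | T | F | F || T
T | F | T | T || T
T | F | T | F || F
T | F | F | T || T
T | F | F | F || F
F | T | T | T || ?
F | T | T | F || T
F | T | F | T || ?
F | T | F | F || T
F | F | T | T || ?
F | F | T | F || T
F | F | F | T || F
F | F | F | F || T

F, T, F

Row a=F, b=T, c=T, d=T: (b \to c) = T, \neg (\neg \neg a \oplus d) = F, so the formula = F.
Row a=F, b=T, c=F, d=T: (b \to c) = F, \neg (\neg \neg a \oplus d) = F, so the formula = T.
Row a=F, b=F, c=T, d=T: (b \to c) = T, \neg (\neg \neg a \oplus d) = F, so the formula = F.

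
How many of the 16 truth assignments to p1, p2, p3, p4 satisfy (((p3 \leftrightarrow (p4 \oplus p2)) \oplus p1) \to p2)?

12

  p1  |   p2  |   p3  |   p4  | (p4 \oplus p2) |   φ  
----- | ----- | ----- | ----- | -------------- | -----
False | False | False | False |     False      | False
False | False | False |  True |      True      |  True
False | False |  True | False |     False      |  True
False | False |  True |  True |      True      | False
False |  True | False | False |      True      |  True
False |  True | False |  True |     False      |  True
False |  True |  True | False |      True      |  True
False |  True |  True |  True |     False      |  True
 True | False | False | False |     False      |  True
 True | False | False |  True |      True      | False
 True | False |  True | False |     False      | False
 True | False |  True |  True |      True      |  True
 True |  True | False | False |      True      |  True
 True |  True | False |  True |     False      |  True
 True |  True |  True | False |      True      |  True
 True |  True |  True |  True |     False      |  True
The formula is true on 12 of the 16 rows.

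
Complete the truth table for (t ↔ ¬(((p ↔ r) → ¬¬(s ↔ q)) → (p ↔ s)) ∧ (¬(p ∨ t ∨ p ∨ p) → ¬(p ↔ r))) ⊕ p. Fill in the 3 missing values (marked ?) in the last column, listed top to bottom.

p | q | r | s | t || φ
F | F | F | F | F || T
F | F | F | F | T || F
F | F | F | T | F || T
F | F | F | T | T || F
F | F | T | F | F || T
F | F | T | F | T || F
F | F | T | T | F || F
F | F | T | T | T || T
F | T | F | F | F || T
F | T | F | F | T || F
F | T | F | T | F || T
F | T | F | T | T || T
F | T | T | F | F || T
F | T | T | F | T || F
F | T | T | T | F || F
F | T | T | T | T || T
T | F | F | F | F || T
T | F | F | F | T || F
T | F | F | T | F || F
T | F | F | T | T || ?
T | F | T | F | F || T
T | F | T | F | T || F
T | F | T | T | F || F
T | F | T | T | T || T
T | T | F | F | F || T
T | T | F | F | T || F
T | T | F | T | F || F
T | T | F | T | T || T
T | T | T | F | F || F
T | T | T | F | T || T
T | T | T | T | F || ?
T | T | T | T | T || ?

T, F, T

Row p=T, q=F, r=F, s=T, t=T: (t ↔ ¬(((p ↔ r) → ¬¬(s ↔ q)) → (p ↔ s)) ∧ (¬(p ∨ t ∨ p ∨ p) → ¬(p ↔ r))) = F, so the formula = T.
Row p=T, q=T, r=T, s=T, t=F: (t ↔ ¬(((p ↔ r) → ¬¬(s ↔ q)) → (p ↔ s)) ∧ (¬(p ∨ t ∨ p ∨ p) → ¬(p ↔ r))) = T, so the formula = F.
Row p=T, q=T, r=T, s=T, t=T: (t ↔ ¬(((p ↔ r) → ¬¬(s ↔ q)) → (p ↔ s)) ∧ (¬(p ∨ t ∨ p ∨ p) → ¬(p ↔ r))) = F, so the formula = T.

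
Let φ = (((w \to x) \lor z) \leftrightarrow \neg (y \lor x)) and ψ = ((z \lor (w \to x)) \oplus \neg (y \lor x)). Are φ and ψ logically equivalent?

not equivalent

x  y  z  w  |  φ  ψ
T  T  T  T  |  F  T
T  T  T  F  |  F  T
T  T  F  T  |  F  T
T  T  F  F  |  F  T
T  F  T  T  |  F  T
T  F  T  F  |  F  T
T  F  F  T  |  F  T
T  F  F  F  |  F  T
F  T  T  T  |  F  T
F  T  T  F  |  F  T
F  T  F  T  |  T  F
F  T  F  F  |  F  T
F  F  T  T  |  T  F
F  F  T  F  |  T  F
F  F  F  T  |  F  T
F  F  F  F  |  T  F
The columns differ at x=T, y=T, z=T, w=T (φ=F, ψ=T), so they are not equivalent.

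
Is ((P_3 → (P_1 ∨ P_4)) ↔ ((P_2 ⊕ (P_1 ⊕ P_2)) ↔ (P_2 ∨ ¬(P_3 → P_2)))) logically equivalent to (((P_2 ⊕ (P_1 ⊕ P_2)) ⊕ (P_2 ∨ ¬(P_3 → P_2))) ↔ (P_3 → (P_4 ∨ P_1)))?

P_1  P_2  P_3  P_4  |  φ  ψ
 0    0    0    0   |  1  0
 0    0    0    1   |  1  0
 0    0    1    0   |  1  0
 0    0    1    1   |  0  1
 0    1    0    0   |  0  1
 0    1    0    1   |  0  1
 0    1    1    0   |  1  0
 0    1    1    1   |  0  1
 1    0    0    0   |  0  1
 1    0    0    1   |  0  1
 1    0    1    0   |  1  0
 1    0    1    1   |  1  0
 1    1    0    0   |  1  0
 1    1    0    1   |  1  0
 1    1    1    0   |  1  0
 1    1    1    1   |  1  0
The columns differ at P_1=0, P_2=0, P_3=0, P_4=0 (φ=1, ψ=0), so they are not equivalent.

not equivalent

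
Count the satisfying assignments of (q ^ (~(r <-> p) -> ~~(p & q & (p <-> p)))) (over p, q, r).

  p      q      r    |  (r <-> p)  ~(r <-> p)  (p <-> p)  (p & q & (p <-> p))  ~(p & q & (p <-> p))  ~~(p & q & (p <-> p))    φ  
 True   True   True  |     True      False        True            True                False                   True          False
 True   True  False  |    False       True        True            True                False                   True          False
 True  False   True  |     True      False        True           False                 True                  False           True
 True  False  False  |    False       True        True           False                 True                  False          False
False   True   True  |    False       True        True           False                 True                  False           True
False   True  False  |     True      False        True           False                 True                  False          False
False  False   True  |    False       True        True           False                 True                  False          False
False  False  False  |     True      False        True           False                 True                  False           True
The formula is true on 3 of the 8 rows.

3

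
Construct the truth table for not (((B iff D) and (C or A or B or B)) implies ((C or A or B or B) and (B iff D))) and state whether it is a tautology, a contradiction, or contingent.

contradiction

A | B | C | D | (B iff D) | (C or A or B or B) | φ
- | - | - | - | --------- | ------------------ | -
1 | 1 | 1 | 1 |     1     |         1          | 0
1 | 1 | 1 | 0 |     0     |         1          | 0
1 | 1 | 0 | 1 |     1     |         1          | 0
1 | 1 | 0 | 0 |     0     |         1          | 0
1 | 0 | 1 | 1 |     0     |         1          | 0
1 | 0 | 1 | 0 |     1     |         1          | 0
1 | 0 | 0 | 1 |     0     |         1          | 0
1 | 0 | 0 | 0 |     1     |         1          | 0
0 | 1 | 1 | 1 |     1     |         1          | 0
0 | 1 | 1 | 0 |     0     |         1          | 0
0 | 1 | 0 | 1 |     1     |         1          | 0
0 | 1 | 0 | 0 |     0     |         1          | 0
0 | 0 | 1 | 1 |     0     |         1          | 0
0 | 0 | 1 | 0 |     1     |         1          | 0
0 | 0 | 0 | 1 |     0     |         0          | 0
0 | 0 | 0 | 0 |     1     |         0          | 0
Every row is 0, so the formula is a contradiction.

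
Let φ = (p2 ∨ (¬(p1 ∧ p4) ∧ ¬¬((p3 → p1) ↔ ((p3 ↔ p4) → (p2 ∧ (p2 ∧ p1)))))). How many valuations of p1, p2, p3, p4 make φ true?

p1 | p2 | p3 | p4 | φ
-- | -- | -- | -- | -
T  | T  | T  | T  | T
T  | T  | T  | F  | T
T  | T  | F  | T  | T
T  | T  | F  | F  | T
T  | F  | T  | T  | F
T  | F  | T  | F  | T
T  | F  | F  | T  | F
T  | F  | F  | F  | F
F  | T  | T  | T  | T
F  | T  | T  | F  | T
F  | T  | F  | T  | T
F  | T  | F  | F  | T
F  | F  | T  | T  | T
F  | F  | T  | F  | F
F  | F  | F  | T  | T
F  | F  | F  | F  | F
The formula is true on 11 of the 16 rows.

11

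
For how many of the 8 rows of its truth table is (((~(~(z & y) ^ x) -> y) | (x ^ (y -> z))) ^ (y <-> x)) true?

  x      y      z    |    φ  
 True   True   True  |  False
 True   True  False  |  False
 True  False   True  |  False
 True  False  False  |  False
False   True   True  |   True
False   True  False  |   True
False  False   True  |  False
False  False  False  |  False
The formula is true on 2 of the 8 rows.

2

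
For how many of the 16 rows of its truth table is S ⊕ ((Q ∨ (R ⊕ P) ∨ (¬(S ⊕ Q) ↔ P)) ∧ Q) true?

8

P | Q | R | S || φ
1 | 1 | 1 | 1 || 0
1 | 1 | 1 | 0 || 1
1 | 1 | 0 | 1 || 0
1 | 1 | 0 | 0 || 1
1 | 0 | 1 | 1 || 1
1 | 0 | 1 | 0 || 0
1 | 0 | 0 | 1 || 1
1 | 0 | 0 | 0 || 0
0 | 1 | 1 | 1 || 0
0 | 1 | 1 | 0 || 1
0 | 1 | 0 | 1 || 0
0 | 1 | 0 | 0 || 1
0 | 0 | 1 | 1 || 1
0 | 0 | 1 | 0 || 0
0 | 0 | 0 | 1 || 1
0 | 0 | 0 | 0 || 0
The formula is true on 8 of the 16 rows.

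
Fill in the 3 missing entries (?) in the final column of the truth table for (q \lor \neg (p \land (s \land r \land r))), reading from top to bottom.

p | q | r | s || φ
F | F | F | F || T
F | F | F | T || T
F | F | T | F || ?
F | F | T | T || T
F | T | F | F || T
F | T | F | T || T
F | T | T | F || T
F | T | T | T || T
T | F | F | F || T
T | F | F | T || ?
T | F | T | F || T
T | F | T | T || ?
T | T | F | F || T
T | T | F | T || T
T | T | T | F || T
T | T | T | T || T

T, T, F

Row p=F, q=F, r=T, s=F: \neg (p \land (s \land r \land r)) = T, so the formula = T.
Row p=T, q=F, r=F, s=T: \neg (p \land (s \land r \land r)) = T, so the formula = T.
Row p=T, q=F, r=T, s=T: \neg (p \land (s \land r \land r)) = F, so the formula = F.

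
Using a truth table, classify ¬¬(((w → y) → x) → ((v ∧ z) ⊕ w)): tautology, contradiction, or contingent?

x  y  z  w  v  |  φ
T  T  T  T  T  |  F
T  T  T  T  F  |  T
T  T  T  F  T  |  T
T  T  T  F  F  |  F
T  T  F  T  T  |  T
T  T  F  T  F  |  T
T  T  F  F  T  |  F
T  T  F  F  F  |  F
T  F  T  T  T  |  F
T  F  T  T  F  |  T
T  F  T  F  T  |  T
T  F  T  F  F  |  F
T  F  F  T  T  |  T
T  F  F  T  F  |  T
T  F  F  F  T  |  F
T  F  F  F  F  |  F
F  T  T  T  T  |  T
F  T  T  T  F  |  T
F  T  T  F  T  |  T
F  T  T  F  F  |  T
F  T  F  T  T  |  T
F  T  F  T  F  |  T
F  T  F  F  T  |  T
F  T  F  F  F  |  T
F  F  T  T  T  |  F
F  F  T  T  F  |  T
F  F  T  F  T  |  T
F  F  T  F  F  |  T
F  F  F  T  T  |  T
F  F  F  T  F  |  T
F  F  F  F  T  |  T
F  F  F  F  F  |  T
23 of 32 rows are T, so the formula is contingent.

contingent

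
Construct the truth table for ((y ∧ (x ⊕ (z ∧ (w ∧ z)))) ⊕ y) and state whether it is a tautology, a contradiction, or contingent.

contingent

x  y  z  w  |  (w ∧ z)  (z ∧ (w ∧ z))  (x ⊕ (z ∧ (w ∧ z)))  (y ∧ (x ⊕ (z ∧ (w ∧ z))))  φ
0  0  0  0  |     0           0                 0                       0              0
0  0  0  1  |     0           0                 0                       0              0
0  0  1  0  |     0           0                 0                       0              0
0  0  1  1  |     1           1                 1                       0              0
0  1  0  0  |     0           0                 0                       0              1
0  1  0  1  |     0           0                 0                       0              1
0  1  1  0  |     0           0                 0                       0              1
0  1  1  1  |     1           1                 1                       1              0
1  0  0  0  |     0           0                 1                       0              0
1  0  0  1  |     0           0                 1                       0              0
1  0  1  0  |     0           0                 1                       0              0
1  0  1  1  |     1           1                 0                       0              0
1  1  0  0  |     0           0                 1                       1              0
1  1  0  1  |     0           0                 1                       1              0
1  1  1  0  |     0           0                 1                       1              0
1  1  1  1  |     1           1                 0                       0              1
4 of 16 rows are 1, so the formula is contingent.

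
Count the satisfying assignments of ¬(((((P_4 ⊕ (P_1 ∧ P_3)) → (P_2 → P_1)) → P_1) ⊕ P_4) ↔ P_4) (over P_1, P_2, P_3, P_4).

10

P_1 | P_2 | P_3 | P_4 | φ
--- | --- | --- | --- | -
 F  |  F  |  F  |  F  | F
 F  |  F  |  F  |  T  | F
 F  |  F  |  T  |  F  | F
 F  |  F  |  T  |  T  | F
 F  |  T  |  F  |  F  | F
 F  |  T  |  F  |  T  | T
 F  |  T  |  T  |  F  | F
 F  |  T  |  T  |  T  | T
 T  |  F  |  F  |  F  | T
 T  |  F  |  F  |  T  | T
 T  |  F  |  T  |  F  | T
 T  |  F  |  T  |  T  | T
 T  |  T  |  F  |  F  | T
 T  |  T  |  F  |  T  | T
 T  |  T  |  T  |  F  | T
 T  |  T  |  T  |  T  | T
The formula is true on 10 of the 16 rows.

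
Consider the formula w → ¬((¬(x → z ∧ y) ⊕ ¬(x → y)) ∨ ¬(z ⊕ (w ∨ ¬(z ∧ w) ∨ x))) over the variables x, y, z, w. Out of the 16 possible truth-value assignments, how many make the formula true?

x | y | z | w || φ
1 | 1 | 1 | 1 || 0
1 | 1 | 1 | 0 || 1
1 | 1 | 0 | 1 || 0
1 | 1 | 0 | 0 || 1
1 | 0 | 1 | 1 || 0
1 | 0 | 1 | 0 || 1
1 | 0 | 0 | 1 || 1
1 | 0 | 0 | 0 || 1
0 | 1 | 1 | 1 || 0
0 | 1 | 1 | 0 || 1
0 | 1 | 0 | 1 || 1
0 | 1 | 0 | 0 || 1
0 | 0 | 1 | 1 || 0
0 | 0 | 1 | 0 || 1
0 | 0 | 0 | 1 || 1
0 | 0 | 0 | 0 || 1
The formula is true on 11 of the 16 rows.

11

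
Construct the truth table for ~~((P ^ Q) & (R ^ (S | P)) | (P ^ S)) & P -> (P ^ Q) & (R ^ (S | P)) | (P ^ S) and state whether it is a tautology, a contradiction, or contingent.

P  Q  R  S  |  φ
T  T  T  T  |  T
T  T  T  F  |  T
T  T  F  T  |  T
T  T  F  F  |  T
T  F  T  T  |  T
T  F  T  F  |  T
T  F  F  T  |  T
T  F  F  F  |  T
F  T  T  T  |  T
F  T  T  F  |  T
F  T  F  T  |  T
F  T  F  F  |  T
F  F  T  T  |  T
F  F  T  F  |  T
F  F  F  T  |  T
F  F  F  F  |  T
Every row is T, so the formula is a tautology.

tautology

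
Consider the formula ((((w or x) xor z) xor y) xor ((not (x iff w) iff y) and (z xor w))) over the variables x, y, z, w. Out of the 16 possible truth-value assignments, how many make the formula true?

6

x | y | z | w || φ
T | T | T | T || T
T | T | T | F || F
T | T | F | T || F
T | T | F | F || F
T | F | T | T || F
T | F | T | F || F
T | F | F | T || F
T | F | F | F || T
F | T | T | T || T
F | T | T | F || F
F | T | F | T || T
F | T | F | F || T
F | F | T | T || F
F | F | T | F || F
F | F | F | T || T
F | F | F | F || F
The formula is true on 6 of the 16 rows.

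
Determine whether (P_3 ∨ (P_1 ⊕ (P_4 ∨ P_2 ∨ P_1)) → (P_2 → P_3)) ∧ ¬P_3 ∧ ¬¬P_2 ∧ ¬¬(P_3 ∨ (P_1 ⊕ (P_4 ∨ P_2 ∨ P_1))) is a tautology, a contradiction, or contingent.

 P_1  |  P_2  |  P_3  |  P_4  | (P_4 ∨ P_2 ∨ P_1) | (P_1 ⊕ (P_4 ∨ P_2 ∨ P_1)) | (P_2 → P_3) |  ¬P_3 |  ¬P_2 | ¬¬P_2 | (¬P_3 ∧ ¬¬P_2) |   φ  
----- | ----- | ----- | ----- | ----------------- | ------------------------- | ----------- | ----- | ----- | ----- | -------------- | -----
 True |  True |  True |  True |        True       |           False           |     True    | False | False |  True |     False      | False
 True |  True |  True | False |        True       |           False           |     True    | False | False |  True |     False      | False
 True |  True | False |  True |        True       |           False           |    False    |  True | False |  True |      True      | False
 True |  True | False | False |        True       |           False           |    False    |  True | False |  True |      True      | False
 True | False |  True |  True |        True       |           False           |     True    | False |  True | False |     False      | False
 True | False |  True | False |        True       |           False           |     True    | False |  True | False |     False      | False
 True | False | False |  True |        True       |           False           |     True    |  True |  True | False |     False      | False
 True | False | False | False |        True       |           False           |     True    |  True |  True | False |     False      | False
False |  True |  True |  True |        True       |            True           |     True    | False | False |  True |     False      | False
False |  True |  True | False |        True       |            True           |     True    | False | False |  True |     False      | False
False |  True | False |  True |        True       |            True           |    False    |  True | False |  True |      True      | False
False |  True | False | False |        True       |            True           |    False    |  True | False |  True |      True      | False
False | False |  True |  True |        True       |            True           |     True    | False |  True | False |     False      | False
False | False |  True | False |       False       |           False           |     True    | False |  True | False |     False      | False
False | False | False |  True |        True       |            True           |     True    |  True |  True | False |     False      | False
False | False | False | False |       False       |           False           |     True    |  True |  True | False |     False      | False
Every row is False, so the formula is a contradiction.

contradiction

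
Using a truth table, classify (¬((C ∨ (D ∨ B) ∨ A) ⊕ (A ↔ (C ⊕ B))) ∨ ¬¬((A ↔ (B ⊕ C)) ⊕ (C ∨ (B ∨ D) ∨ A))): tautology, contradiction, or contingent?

A | B | C | D || (D ∨ B) | (C ∨ (D ∨ B) ∨ A) | (C ⊕ B) | (A ↔ (C ⊕ B)) | (B ⊕ C) | (A ↔ (B ⊕ C)) | (B ∨ D) | (C ∨ (B ∨ D) ∨ A) | φ
1 | 1 | 1 | 1 ||    1    |         1         |    0    |       0       |    0    |       0       |    1    |         1         | 1
1 | 1 | 1 | 0 ||    1    |         1         |    0    |       0       |    0    |       0       |    1    |         1         | 1
1 | 1 | 0 | 1 ||    1    |         1         |    1    |       1       |    1    |       1       |    1    |         1         | 1
1 | 1 | 0 | 0 ||    1    |         1         |    1    |       1       |    1    |       1       |    1    |         1         | 1
1 | 0 | 1 | 1 ||    1    |         1         |    1    |       1       |    1    |       1       |    1    |         1         | 1
1 | 0 | 1 | 0 ||    0    |         1         |    1    |       1       |    1    |       1       |    0    |         1         | 1
1 | 0 | 0 | 1 ||    1    |         1         |    0    |       0       |    0    |       0       |    1    |         1         | 1
1 | 0 | 0 | 0 ||    0    |         1         |    0    |       0       |    0    |       0       |    0    |         1         | 1
0 | 1 | 1 | 1 ||    1    |         1         |    0    |       1       |    0    |       1       |    1    |         1         | 1
0 | 1 | 1 | 0 ||    1    |         1         |    0    |       1       |    0    |       1       |    1    |         1         | 1
0 | 1 | 0 | 1 ||    1    |         1         |    1    |       0       |    1    |       0       |    1    |         1         | 1
0 | 1 | 0 | 0 ||    1    |         1         |    1    |       0       |    1    |       0       |    1    |         1         | 1
0 | 0 | 1 | 1 ||    1    |         1         |    1    |       0       |    1    |       0       |    1    |         1         | 1
0 | 0 | 1 | 0 ||    0    |         1         |    1    |       0       |    1    |       0       |    0    |         1         | 1
0 | 0 | 0 | 1 ||    1    |         1         |    0    |       1       |    0    |       1       |    1    |         1         | 1
0 | 0 | 0 | 0 ||    0    |         0         |    0    |       1       |    0    |       1       |    0    |         0         | 1
Every row is 1, so the formula is a tautology.

tautology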